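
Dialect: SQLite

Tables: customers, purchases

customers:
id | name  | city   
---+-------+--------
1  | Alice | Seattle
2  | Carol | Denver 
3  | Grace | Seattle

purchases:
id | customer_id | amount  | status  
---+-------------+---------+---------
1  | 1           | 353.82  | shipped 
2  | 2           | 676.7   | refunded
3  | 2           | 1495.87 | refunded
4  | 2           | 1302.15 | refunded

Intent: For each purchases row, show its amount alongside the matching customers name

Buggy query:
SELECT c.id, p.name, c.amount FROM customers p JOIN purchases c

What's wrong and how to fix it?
Bug: Missing join condition: each purchases row is matched to all customers rows instead of just its own

Fix: Specify the join condition linking the foreign key to the parent id

Corrected query:
SELECT c.id, p.name, c.amount FROM customers p JOIN purchases c ON c.customer_id = p.id

Result:
id | name  | amount 
---+-------+--------
1  | Alice | 353.82 
2  | Carol | 676.7  
3  | Carol | 1495.87
4  | Carol | 1302.15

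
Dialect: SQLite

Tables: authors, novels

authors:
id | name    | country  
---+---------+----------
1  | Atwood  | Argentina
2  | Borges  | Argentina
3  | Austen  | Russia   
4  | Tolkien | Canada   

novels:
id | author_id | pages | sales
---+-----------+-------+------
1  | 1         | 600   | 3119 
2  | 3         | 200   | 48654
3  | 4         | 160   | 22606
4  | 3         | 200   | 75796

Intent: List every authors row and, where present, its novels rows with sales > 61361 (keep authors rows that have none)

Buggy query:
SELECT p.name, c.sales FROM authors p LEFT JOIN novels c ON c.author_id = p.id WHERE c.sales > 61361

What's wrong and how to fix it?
Bug: A WHERE condition on the right-hand table after LEFT JOIN drops unmatched parents

Fix: Put 'c.sales > 61361' in the JOIN's ON clause instead of WHERE

Corrected query:
SELECT p.name, c.sales FROM authors p LEFT JOIN novels c ON c.author_id = p.id AND c.sales > 61361

Result:
name    | sales
--------+------
Atwood  | NULL 
Borges  | NULL 
Austen  | 75796
Tolkien | NULL 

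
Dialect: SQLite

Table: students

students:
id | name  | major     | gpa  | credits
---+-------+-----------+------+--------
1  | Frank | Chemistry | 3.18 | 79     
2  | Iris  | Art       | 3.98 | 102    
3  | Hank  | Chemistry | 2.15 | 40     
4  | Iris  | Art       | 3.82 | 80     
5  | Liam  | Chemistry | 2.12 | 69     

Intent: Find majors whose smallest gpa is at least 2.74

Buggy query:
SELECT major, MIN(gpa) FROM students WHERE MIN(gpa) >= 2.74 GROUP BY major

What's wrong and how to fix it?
Bug: Aggregates like MIN are computed per group after WHERE runs

Fix: Use HAVING for the per-group MIN condition

Corrected query:
SELECT major, MIN(gpa) FROM students GROUP BY major HAVING MIN(gpa) >= 2.74

Result:
major | MIN(gpa)
------+---------
Art   | 3.82    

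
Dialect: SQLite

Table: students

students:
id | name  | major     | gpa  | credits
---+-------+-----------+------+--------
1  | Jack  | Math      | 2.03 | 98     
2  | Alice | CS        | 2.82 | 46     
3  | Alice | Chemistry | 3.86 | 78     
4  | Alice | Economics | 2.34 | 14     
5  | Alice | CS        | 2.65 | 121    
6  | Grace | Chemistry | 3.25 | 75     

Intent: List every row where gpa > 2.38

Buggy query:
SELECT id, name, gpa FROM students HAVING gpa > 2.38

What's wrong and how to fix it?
Bug: HAVING filters the output of aggregation, but this query has no GROUP BY and no aggregate functions, so SQLite rejects it (HAVING clause on a non-aggregate query); the condition here is per row

Fix: Replace HAVING with WHERE since the condition applies to individual rows

Corrected query:
SELECT id, name, gpa FROM students WHERE gpa > 2.38

Result:
id | name  | gpa 
---+-------+-----
2  | Alice | 2.82
3  | Alice | 3.86
5  | Alice | 2.65
6  | Grace | 3.25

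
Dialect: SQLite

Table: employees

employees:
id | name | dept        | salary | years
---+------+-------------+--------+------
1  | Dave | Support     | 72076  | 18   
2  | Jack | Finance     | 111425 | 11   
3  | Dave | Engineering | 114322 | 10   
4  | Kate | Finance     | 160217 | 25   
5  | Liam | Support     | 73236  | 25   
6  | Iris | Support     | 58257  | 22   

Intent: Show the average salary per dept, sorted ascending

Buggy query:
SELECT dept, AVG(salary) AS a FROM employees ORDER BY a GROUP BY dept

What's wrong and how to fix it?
Bug: GROUP BY must precede ORDER BY

Fix: Move ORDER BY to the end, after GROUP BY

Corrected query:
SELECT dept, AVG(salary) AS a FROM employees GROUP BY dept ORDER BY a

Result:
dept        | a           
------------+-------------
Support     | 67856.333333
Engineering | 114322      
Finance     | 135821      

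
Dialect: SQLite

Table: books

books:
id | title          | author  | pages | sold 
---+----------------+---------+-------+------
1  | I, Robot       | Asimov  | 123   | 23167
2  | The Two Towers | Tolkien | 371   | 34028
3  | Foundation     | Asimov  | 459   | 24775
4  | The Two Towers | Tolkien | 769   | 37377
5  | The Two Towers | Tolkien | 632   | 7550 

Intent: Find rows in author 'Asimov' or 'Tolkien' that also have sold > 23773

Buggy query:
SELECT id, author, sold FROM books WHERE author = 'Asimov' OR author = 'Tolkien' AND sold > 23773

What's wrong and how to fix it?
Bug: AND binds tighter than OR, so this parses as author = 'Asimov' OR (author = 'Tolkien' AND sold > 23773)

Fix: Add parentheses around the OR so the AND applies to both alternatives

Corrected query:
SELECT id, author, sold FROM books WHERE (author = 'Asimov' OR author = 'Tolkien') AND sold > 23773

Result:
id | author  | sold 
---+---------+------
2  | Tolkien | 34028
3  | Asimov  | 24775
4  | Tolkien | 37377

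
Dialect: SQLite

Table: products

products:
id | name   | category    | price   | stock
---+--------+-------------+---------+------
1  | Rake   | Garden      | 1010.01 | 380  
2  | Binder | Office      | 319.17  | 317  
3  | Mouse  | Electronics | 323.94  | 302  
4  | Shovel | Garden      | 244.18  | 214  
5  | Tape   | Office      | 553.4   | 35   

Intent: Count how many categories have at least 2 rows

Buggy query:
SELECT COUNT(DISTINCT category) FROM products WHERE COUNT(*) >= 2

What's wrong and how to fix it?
Bug: WHERE filters individual rows, not groups, so a group-level COUNT is invalid there

Fix: Group first with HAVING COUNT(*) >= 2, then COUNT the resulting groups

Corrected query:
SELECT COUNT(*) FROM (SELECT category FROM products GROUP BY category HAVING COUNT(*) >= 2)

Result:
COUNT(*)
--------
2       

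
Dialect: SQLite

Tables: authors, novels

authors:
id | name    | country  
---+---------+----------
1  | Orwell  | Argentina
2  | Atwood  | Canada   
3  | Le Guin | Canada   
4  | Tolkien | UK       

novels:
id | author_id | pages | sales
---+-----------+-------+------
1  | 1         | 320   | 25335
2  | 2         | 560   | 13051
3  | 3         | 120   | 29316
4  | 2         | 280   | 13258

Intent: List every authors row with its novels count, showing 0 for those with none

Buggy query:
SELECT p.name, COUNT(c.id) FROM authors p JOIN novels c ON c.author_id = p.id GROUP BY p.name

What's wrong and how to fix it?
Bug: An inner join excludes parents with zero children

Fix: Switch to LEFT JOIN to retain unmatched parent rows

Corrected query:
SELECT p.name, COUNT(c.id) FROM authors p LEFT JOIN novels c ON c.author_id = p.id GROUP BY p.name

Result:
name    | COUNT(c.id)
--------+------------
Atwood  | 2          
Le Guin | 1          
Orwell  | 1          
Tolkien | 0          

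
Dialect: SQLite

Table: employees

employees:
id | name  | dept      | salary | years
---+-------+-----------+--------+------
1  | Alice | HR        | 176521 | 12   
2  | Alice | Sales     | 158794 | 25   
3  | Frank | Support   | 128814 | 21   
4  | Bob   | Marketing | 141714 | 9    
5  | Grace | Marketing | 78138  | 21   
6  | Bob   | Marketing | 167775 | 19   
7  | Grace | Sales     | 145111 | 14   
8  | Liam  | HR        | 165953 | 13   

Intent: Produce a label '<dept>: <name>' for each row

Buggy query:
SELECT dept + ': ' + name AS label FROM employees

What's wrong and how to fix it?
Bug: '+' is numeric addition; on text columns SQLite converts them to 0 instead of concatenating

Fix: Use the || operator for string concatenation

Corrected query:
SELECT dept || ': ' || name AS label FROM employees

Result:
label           
----------------
HR: Alice       
Sales: Alice    
Support: Frank  
Marketing: Bob  
Marketing: Grace
Marketing: Bob  
Sales: Grace    
HR: Liam        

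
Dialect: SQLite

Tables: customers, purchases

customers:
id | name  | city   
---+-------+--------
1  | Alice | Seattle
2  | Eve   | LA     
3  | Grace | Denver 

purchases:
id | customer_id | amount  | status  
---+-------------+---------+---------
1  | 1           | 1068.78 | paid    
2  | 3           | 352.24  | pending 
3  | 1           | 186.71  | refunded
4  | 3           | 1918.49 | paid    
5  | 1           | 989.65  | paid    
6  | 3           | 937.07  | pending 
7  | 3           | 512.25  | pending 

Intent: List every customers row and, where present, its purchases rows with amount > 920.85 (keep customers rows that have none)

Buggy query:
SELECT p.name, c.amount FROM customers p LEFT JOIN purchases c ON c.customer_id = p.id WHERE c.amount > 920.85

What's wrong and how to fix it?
Bug: Filtering c.amount in WHERE discards the NULL rows produced by LEFT JOIN, turning it into an inner join

Fix: Put 'c.amount > 920.85' in the JOIN's ON clause instead of WHERE

Corrected query:
SELECT p.name, c.amount FROM customers p LEFT JOIN purchases c ON c.customer_id = p.id AND c.amount > 920.85

Result:
name  | amount 
------+--------
Alice | 989.65 
Alice | 1068.78
Eve   | NULL   
Grace | 937.07 
Grace | 1918.49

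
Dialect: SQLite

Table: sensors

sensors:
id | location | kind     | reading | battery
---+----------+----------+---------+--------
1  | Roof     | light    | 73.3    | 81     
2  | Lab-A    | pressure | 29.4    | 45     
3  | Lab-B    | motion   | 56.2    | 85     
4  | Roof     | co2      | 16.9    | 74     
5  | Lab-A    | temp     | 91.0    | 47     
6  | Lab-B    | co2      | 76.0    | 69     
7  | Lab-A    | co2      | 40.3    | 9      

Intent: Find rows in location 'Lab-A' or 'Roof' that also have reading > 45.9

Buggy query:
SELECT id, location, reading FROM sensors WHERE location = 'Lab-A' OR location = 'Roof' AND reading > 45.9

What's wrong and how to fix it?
Bug: AND binds tighter than OR, so this parses as location = 'Lab-A' OR (location = 'Roof' AND reading > 45.9)

Fix: Group the OR with parentheses (or use IN), then AND the threshold

Corrected query:
SELECT id, location, reading FROM sensors WHERE (location = 'Lab-A' OR location = 'Roof') AND reading > 45.9

Result:
id | location | reading
---+----------+--------
1  | Roof     | 73.3   
5  | Lab-A    | 91     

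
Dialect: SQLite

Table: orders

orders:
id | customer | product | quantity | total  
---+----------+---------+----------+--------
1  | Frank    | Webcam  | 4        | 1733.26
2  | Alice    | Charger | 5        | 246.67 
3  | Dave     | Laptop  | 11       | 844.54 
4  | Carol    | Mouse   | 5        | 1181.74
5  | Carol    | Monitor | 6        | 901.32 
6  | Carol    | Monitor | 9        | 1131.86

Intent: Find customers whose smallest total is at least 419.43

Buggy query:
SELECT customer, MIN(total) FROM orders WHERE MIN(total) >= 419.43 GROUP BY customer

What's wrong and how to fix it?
Bug: MIN() in WHERE is a misuse of aggregate

Fix: Use HAVING for the per-group MIN condition

Corrected query:
SELECT customer, MIN(total) FROM orders GROUP BY customer HAVING MIN(total) >= 419.43

Result:
customer | MIN(total)
---------+-----------
Carol    | 901.32    
Dave     | 844.54    
Frank    | 1733.26   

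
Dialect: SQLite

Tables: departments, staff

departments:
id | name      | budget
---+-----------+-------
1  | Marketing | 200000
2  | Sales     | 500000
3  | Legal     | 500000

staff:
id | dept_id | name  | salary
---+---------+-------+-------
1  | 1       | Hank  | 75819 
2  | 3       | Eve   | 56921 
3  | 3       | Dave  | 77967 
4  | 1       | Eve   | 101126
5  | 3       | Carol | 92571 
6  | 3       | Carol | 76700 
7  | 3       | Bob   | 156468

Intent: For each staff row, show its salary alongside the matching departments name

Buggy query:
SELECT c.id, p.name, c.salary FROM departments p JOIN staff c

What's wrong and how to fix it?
Bug: JOIN with no ON clause produces a cartesian product; every staff row pairs with every departments row

Fix: Specify the join condition linking the foreign key to the parent id

Corrected query:
SELECT c.id, p.name, c.salary FROM departments p JOIN staff c ON c.dept_id = p.id

Result:
id | name      | salary
---+-----------+-------
1  | Marketing | 75819 
2  | Legal     | 56921 
3  | Legal     | 77967 
4  | Marketing | 101126
5  | Legal     | 92571 
6  | Legal     | 76700 
7  | Legal     | 156468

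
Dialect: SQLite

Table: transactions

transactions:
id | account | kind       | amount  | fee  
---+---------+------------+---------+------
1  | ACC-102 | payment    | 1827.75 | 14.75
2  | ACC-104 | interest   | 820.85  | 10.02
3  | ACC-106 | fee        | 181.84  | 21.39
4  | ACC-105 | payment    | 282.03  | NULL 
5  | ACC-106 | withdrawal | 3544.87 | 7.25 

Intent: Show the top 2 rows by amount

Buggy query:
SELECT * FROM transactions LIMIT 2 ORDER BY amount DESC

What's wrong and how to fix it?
Bug: LIMIT must come after ORDER BY

Fix: Sort with ORDER BY, then apply LIMIT

Corrected query:
SELECT * FROM transactions ORDER BY amount DESC LIMIT 2

Result:
id | account | kind       | amount  | fee  
---+---------+------------+---------+------
5  | ACC-106 | withdrawal | 3544.87 | 7.25 
1  | ACC-102 | payment    | 1827.75 | 14.75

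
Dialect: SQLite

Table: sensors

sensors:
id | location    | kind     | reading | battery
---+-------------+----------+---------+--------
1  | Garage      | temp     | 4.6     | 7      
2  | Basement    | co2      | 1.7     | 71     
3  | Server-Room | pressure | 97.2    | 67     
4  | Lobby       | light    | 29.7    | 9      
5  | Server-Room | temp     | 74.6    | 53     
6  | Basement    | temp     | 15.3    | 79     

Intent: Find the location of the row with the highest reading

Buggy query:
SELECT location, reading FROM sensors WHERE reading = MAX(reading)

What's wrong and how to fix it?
Bug: WHERE is evaluated per row; an aggregate over the whole table isn't defined there

Fix: Use a subquery: WHERE reading = (SELECT MAX(reading) FROM sensors)

Corrected query:
SELECT location, reading FROM sensors WHERE reading = (SELECT MAX(reading) FROM sensors)

Result:
location    | reading
------------+--------
Server-Room | 97.2   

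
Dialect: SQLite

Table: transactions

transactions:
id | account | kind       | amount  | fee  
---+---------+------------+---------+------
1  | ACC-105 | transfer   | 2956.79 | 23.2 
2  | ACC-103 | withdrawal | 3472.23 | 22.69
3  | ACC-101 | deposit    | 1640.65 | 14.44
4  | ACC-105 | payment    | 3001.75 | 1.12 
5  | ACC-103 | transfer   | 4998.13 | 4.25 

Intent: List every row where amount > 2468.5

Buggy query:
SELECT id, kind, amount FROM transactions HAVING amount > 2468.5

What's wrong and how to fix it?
Bug: This is a non-aggregate query (no GROUP BY, no aggregates), so in SQLite the HAVING clause is invalid here; a row-level condition belongs in WHERE

Fix: Use WHERE for row-level filtering

Corrected query:
SELECT id, kind, amount FROM transactions WHERE amount > 2468.5

Result:
id | kind       | amount 
---+------------+--------
1  | transfer   | 2956.79
2  | withdrawal | 3472.23
4  | payment    | 3001.75
5  | transfer   | 4998.13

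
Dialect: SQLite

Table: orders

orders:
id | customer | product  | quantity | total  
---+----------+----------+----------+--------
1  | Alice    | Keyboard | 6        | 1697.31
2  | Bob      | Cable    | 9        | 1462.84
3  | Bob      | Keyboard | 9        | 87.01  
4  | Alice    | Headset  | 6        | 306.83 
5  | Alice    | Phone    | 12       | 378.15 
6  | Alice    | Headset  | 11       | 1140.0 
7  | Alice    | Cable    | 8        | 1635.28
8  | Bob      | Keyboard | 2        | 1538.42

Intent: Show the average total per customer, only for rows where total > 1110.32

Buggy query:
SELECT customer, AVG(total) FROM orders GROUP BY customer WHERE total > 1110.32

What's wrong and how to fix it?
Bug: WHERE cannot follow GROUP BY

Fix: Place WHERE between FROM and GROUP BY

Corrected query:
SELECT customer, AVG(total) FROM orders WHERE total > 1110.32 GROUP BY customer

Result:
customer | AVG(total) 
---------+------------
Alice    | 1490.863333
Bob      | 1500.63    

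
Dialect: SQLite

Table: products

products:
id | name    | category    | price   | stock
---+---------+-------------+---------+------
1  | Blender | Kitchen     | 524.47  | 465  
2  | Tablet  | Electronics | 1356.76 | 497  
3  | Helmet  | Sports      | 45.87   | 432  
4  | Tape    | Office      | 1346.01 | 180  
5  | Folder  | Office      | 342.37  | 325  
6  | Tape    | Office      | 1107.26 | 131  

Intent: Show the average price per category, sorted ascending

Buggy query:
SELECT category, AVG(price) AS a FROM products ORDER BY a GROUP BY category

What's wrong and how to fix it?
Bug: ORDER BY appears before GROUP BY; SQL clause order requires GROUP BY first

Fix: Reorder: SELECT … FROM … GROUP BY … ORDER BY …

Corrected query:
SELECT category, AVG(price) AS a FROM products GROUP BY category ORDER BY a

Result:
category    | a      
------------+--------
Sports      | 45.87  
Kitchen     | 524.47 
Office      | 931.88 
Electronics | 1356.76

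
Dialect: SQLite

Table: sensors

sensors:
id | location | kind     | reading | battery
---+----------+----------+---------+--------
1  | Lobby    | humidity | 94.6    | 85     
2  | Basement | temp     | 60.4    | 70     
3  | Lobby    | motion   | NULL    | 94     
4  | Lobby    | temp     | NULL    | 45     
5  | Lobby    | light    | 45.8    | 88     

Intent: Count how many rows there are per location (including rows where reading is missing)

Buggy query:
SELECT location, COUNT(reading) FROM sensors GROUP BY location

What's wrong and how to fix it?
Bug: COUNT(column) counts non-NULL values only; rows with NULL reading aren't counted

Fix: Use COUNT(*) to count all rows regardless of NULL

Corrected query:
SELECT location, COUNT(*) FROM sensors GROUP BY location

Result:
location | COUNT(*)
---------+---------
Basement | 1       
Lobby    | 4       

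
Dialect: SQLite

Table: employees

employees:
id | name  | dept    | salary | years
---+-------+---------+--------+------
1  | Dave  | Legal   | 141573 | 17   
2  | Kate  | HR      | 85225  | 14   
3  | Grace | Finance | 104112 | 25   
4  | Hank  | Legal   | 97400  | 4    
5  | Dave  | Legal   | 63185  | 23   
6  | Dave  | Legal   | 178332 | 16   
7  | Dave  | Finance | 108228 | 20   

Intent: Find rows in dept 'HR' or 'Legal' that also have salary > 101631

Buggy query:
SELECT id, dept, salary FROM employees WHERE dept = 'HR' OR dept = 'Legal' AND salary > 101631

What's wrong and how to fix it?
Bug: Without parentheses, AND is evaluated before OR, so the salary filter only applies to the 'Legal' branch

Fix: Add parentheses around the OR so the AND applies to both alternatives

Corrected query:
SELECT id, dept, salary FROM employees WHERE (dept = 'HR' OR dept = 'Legal') AND salary > 101631

Result:
id | dept  | salary
---+-------+-------
1  | Legal | 141573
6  | Legal | 178332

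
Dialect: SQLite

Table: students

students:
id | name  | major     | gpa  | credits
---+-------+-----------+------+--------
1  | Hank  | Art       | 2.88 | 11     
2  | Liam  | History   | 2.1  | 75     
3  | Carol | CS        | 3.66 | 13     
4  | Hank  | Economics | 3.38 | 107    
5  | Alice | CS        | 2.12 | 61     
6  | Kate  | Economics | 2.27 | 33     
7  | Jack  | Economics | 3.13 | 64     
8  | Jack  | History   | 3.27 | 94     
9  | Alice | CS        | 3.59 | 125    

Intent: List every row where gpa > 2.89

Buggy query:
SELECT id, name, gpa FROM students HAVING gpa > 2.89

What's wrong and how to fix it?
Bug: HAVING filters the output of aggregation, but this query has no GROUP BY and no aggregate functions, so SQLite rejects it (HAVING clause on a non-aggregate query); the condition here is per row

Fix: Use WHERE for row-level filtering

Corrected query:
SELECT id, name, gpa FROM students WHERE gpa > 2.89

Result:
id | name  | gpa 
---+-------+-----
3  | Carol | 3.66
4  | Hank  | 3.38
7  | Jack  | 3.13
8  | Jack  | 3.27
9  | Alice | 3.59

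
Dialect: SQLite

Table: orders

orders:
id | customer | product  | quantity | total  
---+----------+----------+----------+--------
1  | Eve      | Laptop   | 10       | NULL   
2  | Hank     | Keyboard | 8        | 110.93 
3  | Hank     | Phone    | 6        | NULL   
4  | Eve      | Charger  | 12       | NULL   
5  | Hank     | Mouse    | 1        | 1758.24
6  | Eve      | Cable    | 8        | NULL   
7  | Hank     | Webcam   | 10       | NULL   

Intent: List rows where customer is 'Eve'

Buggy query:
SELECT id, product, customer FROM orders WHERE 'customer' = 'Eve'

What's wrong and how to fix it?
Bug: Single quotes denote string literals in SQL; the column name is being compared as a constant string

Fix: Reference the column as customer without single quotes

Corrected query:
SELECT id, product, customer FROM orders WHERE customer = 'Eve'

Result:
id | product | customer
---+---------+---------
1  | Laptop  | Eve     
4  | Charger | Eve     
6  | Cable   | Eve     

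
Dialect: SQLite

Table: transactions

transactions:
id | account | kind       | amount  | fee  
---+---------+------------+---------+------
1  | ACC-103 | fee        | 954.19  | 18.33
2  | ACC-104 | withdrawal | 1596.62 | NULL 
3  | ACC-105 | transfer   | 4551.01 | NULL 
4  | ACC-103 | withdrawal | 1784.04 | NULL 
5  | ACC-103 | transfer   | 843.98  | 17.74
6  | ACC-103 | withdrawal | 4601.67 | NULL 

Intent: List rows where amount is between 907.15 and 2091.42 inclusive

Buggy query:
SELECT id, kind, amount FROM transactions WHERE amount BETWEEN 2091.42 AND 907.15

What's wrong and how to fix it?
Bug: The bounds are reversed; BETWEEN a AND b requires a <= b to match anything

Fix: Write BETWEEN 907.15 AND 2091.42

Corrected query:
SELECT id, kind, amount FROM transactions WHERE amount BETWEEN 907.15 AND 2091.42

Result:
id | kind       | amount 
---+------------+--------
1  | fee        | 954.19 
2  | withdrawal | 1596.62
4  | withdrawal | 1784.04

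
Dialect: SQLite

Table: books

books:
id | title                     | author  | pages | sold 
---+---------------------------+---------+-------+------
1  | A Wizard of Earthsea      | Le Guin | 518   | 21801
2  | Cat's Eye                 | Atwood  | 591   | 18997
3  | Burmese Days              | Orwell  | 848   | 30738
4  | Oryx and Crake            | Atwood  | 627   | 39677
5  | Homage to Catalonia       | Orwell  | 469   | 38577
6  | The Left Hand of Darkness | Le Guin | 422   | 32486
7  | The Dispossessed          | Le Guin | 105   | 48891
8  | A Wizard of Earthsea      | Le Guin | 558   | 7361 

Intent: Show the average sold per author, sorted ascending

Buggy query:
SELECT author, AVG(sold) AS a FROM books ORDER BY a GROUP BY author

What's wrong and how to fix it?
Bug: ORDER BY appears before GROUP BY; SQL clause order requires GROUP BY first

Fix: Move ORDER BY to the end, after GROUP BY

Corrected query:
SELECT author, AVG(sold) AS a FROM books GROUP BY author ORDER BY a

Result:
author  | a       
--------+---------
Le Guin | 27634.75
Atwood  | 29337   
Orwell  | 34657.5 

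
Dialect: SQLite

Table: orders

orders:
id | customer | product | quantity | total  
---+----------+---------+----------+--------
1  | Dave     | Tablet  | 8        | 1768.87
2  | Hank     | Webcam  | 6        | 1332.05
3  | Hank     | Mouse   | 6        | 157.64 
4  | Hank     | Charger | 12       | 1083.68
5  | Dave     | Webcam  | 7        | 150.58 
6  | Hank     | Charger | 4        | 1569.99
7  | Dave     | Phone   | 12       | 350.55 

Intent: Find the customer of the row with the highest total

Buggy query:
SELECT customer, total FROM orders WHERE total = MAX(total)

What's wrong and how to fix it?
Bug: MAX(total) is an aggregate and cannot be used directly in WHERE

Fix: Wrap MAX in a scalar subquery so WHERE compares against a single value

Corrected query:
SELECT customer, total FROM orders WHERE total = (SELECT MAX(total) FROM orders)

Result:
customer | total  
---------+--------
Dave     | 1768.87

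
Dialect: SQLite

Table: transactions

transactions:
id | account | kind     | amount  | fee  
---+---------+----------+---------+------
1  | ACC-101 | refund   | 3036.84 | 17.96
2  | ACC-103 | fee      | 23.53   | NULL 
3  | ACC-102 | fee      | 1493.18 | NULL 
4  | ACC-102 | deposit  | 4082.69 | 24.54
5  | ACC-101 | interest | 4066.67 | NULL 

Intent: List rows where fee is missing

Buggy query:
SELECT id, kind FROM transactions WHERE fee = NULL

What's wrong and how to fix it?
Bug: '= NULL' is always unknown in SQL three-valued logic, so no rows match

Fix: Use IS NULL to test for NULL

Corrected query:
SELECT id, kind FROM transactions WHERE fee IS NULL

Result:
id | kind    
---+---------
2  | fee     
3  | fee     
5  | interest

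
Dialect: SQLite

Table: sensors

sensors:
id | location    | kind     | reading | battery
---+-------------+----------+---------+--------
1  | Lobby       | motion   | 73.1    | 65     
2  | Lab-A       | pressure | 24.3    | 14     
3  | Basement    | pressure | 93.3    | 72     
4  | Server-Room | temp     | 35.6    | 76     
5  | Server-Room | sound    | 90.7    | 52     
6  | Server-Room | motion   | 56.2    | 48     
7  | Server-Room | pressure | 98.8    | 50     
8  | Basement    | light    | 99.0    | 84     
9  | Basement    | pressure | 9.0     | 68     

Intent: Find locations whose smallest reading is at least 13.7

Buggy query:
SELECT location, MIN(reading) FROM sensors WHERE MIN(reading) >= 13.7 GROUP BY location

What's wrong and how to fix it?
Bug: MIN() in WHERE is a misuse of aggregate

Fix: Replace WHERE with HAVING after the GROUP BY

Corrected query:
SELECT location, MIN(reading) FROM sensors GROUP BY location HAVING MIN(reading) >= 13.7

Result:
location    | MIN(reading)
------------+-------------
Lab-A       | 24.3        
Lobby       | 73.1        
Server-Room | 35.6        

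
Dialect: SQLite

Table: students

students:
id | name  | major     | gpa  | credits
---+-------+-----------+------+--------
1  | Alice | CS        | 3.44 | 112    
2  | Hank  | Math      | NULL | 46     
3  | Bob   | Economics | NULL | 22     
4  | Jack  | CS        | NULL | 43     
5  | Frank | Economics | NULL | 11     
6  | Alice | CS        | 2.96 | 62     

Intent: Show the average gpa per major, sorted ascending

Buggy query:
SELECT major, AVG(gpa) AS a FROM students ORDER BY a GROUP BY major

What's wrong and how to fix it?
Bug: ORDER BY appears before GROUP BY; SQL clause order requires GROUP BY first

Fix: Move ORDER BY to the end, after GROUP BY

Corrected query:
SELECT major, AVG(gpa) AS a FROM students GROUP BY major ORDER BY a

Result:
major     | a   
----------+-----
Economics | NULL
Math      | NULL
CS        | 3.2 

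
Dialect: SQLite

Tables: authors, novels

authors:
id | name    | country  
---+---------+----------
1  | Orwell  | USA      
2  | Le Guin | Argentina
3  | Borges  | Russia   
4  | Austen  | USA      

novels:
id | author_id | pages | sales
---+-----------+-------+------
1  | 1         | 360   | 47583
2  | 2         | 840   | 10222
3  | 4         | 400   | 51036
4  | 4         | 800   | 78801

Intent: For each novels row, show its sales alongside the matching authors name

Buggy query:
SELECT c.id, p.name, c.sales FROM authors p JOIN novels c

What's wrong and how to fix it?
Bug: Missing join condition: each novels row is matched to all authors rows instead of just its own

Fix: Add ON c.author_id = p.id to the JOIN

Corrected query:
SELECT c.id, p.name, c.sales FROM authors p JOIN novels c ON c.author_id = p.id

Result:
id | name    | sales
---+---------+------
1  | Orwell  | 47583
2  | Le Guin | 10222
3  | Austen  | 51036
4  | Austen  | 78801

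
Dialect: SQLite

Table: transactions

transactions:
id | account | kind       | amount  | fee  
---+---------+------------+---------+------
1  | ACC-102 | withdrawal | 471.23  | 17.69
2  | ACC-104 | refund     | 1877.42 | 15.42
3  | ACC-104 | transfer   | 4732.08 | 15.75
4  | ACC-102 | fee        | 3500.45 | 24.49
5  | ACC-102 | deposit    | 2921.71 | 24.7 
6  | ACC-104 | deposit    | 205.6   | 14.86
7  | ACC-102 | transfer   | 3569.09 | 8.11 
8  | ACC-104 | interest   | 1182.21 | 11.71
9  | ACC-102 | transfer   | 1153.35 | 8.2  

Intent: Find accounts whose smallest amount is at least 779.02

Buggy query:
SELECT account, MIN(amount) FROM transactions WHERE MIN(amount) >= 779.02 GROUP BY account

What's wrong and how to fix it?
Bug: MIN() in WHERE is a misuse of aggregate

Fix: Use HAVING for the per-group MIN condition

Corrected query:
SELECT account, MIN(amount) FROM transactions GROUP BY account HAVING MIN(amount) >= 779.02

Result:
(no rows)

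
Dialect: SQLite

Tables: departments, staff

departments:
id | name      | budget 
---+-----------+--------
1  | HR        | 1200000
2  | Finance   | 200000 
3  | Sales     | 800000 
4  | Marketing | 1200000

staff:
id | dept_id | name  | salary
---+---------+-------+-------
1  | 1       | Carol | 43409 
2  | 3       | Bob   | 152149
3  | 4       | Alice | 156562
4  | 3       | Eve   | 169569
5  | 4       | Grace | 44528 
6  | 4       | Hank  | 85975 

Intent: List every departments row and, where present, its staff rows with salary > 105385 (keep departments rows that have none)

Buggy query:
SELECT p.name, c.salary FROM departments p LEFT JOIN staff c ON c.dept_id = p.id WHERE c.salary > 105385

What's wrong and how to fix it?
Bug: Filtering c.salary in WHERE discards the NULL rows produced by LEFT JOIN, turning it into an inner join

Fix: Move the right-table condition into the ON clause so unmatched parents are kept

Corrected query:
SELECT p.name, c.salary FROM departments p LEFT JOIN staff c ON c.dept_id = p.id AND c.salary > 105385

Result:
name      | salary
----------+-------
HR        | NULL  
Finance   | NULL  
Sales     | 152149
Sales     | 169569
Marketing | 156562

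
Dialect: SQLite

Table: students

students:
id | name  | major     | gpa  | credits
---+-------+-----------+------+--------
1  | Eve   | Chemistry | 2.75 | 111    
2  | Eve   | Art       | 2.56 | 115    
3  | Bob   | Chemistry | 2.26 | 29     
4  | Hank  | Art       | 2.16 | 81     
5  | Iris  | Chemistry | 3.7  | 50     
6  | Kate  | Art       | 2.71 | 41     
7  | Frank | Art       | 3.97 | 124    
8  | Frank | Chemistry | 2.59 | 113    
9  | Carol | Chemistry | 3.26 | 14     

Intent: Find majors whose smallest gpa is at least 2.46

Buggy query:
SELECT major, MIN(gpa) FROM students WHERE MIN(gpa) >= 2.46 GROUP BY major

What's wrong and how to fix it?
Bug: MIN() in WHERE is a misuse of aggregate

Fix: Replace WHERE with HAVING after the GROUP BY

Corrected query:
SELECT major, MIN(gpa) FROM students GROUP BY major HAVING MIN(gpa) >= 2.46

Result:
(no rows)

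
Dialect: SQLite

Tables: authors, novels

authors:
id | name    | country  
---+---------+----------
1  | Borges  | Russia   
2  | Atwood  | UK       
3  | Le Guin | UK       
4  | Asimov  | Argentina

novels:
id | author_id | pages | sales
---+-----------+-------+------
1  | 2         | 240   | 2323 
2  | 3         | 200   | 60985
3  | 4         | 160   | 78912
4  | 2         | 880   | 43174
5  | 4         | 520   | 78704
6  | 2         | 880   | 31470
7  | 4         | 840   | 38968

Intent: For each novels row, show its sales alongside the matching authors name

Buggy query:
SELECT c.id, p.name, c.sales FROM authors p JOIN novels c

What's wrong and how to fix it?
Bug: Missing join condition: each novels row is matched to all authors rows instead of just its own

Fix: Add ON c.author_id = p.id to the JOIN

Corrected query:
SELECT c.id, p.name, c.sales FROM authors p JOIN novels c ON c.author_id = p.id

Result:
id | name    | sales
---+---------+------
1  | Atwood  | 2323 
2  | Le Guin | 60985
3  | Asimov  | 78912
4  | Atwood  | 43174
5  | Asimov  | 78704
6  | Atwood  | 31470
7  | Asimov  | 38968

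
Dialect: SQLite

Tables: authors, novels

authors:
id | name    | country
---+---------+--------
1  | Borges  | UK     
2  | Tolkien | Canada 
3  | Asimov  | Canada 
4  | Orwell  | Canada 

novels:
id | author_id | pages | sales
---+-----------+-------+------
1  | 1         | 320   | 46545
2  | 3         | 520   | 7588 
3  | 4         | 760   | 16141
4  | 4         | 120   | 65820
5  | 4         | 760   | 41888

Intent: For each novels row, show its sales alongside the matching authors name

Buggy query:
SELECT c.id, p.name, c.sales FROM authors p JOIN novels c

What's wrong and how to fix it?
Bug: JOIN with no ON clause produces a cartesian product; every novels row pairs with every authors row

Fix: Specify the join condition linking the foreign key to the parent id

Corrected query:
SELECT c.id, p.name, c.sales FROM authors p JOIN novels c ON c.author_id = p.id

Result:
id | name   | sales
---+--------+------
1  | Borges | 46545
2  | Asimov | 7588 
3  | Orwell | 16141
4  | Orwell | 65820
5  | Orwell | 41888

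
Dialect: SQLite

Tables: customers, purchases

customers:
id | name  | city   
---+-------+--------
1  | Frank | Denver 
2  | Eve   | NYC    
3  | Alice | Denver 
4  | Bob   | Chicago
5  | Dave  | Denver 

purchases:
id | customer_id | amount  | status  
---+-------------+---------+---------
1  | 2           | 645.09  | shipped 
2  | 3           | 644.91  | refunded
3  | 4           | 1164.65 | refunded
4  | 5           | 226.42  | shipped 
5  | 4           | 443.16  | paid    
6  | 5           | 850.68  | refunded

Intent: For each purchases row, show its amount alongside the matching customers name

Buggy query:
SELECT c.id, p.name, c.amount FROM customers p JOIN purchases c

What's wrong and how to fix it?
Bug: Missing join condition: each purchases row is matched to all customers rows instead of just its own

Fix: Add ON c.customer_id = p.id to the JOIN

Corrected query:
SELECT c.id, p.name, c.amount FROM customers p JOIN purchases c ON c.customer_id = p.id

Result:
id | name  | amount 
---+-------+--------
1  | Eve   | 645.09 
2  | Alice | 644.91 
3  | Bob   | 1164.65
4  | Dave  | 226.42 
5  | Bob   | 443.16 
6  | Dave  | 850.68 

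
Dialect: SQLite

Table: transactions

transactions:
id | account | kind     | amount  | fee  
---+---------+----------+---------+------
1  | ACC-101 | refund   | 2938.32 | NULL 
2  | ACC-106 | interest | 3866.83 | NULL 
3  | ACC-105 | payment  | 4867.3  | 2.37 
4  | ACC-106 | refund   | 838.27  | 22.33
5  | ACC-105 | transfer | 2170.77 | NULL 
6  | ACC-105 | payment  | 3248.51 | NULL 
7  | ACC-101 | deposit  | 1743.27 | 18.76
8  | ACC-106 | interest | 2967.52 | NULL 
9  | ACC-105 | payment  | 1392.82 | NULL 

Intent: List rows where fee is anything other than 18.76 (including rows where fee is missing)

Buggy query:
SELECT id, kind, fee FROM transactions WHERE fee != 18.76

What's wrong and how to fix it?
Bug: Inequality against NULL is unknown, not true; rows with NULL are dropped

Fix: Handle NULL separately with IS NULL alongside the inequality

Corrected query:
SELECT id, kind, fee FROM transactions WHERE fee != 18.76 OR fee IS NULL

Result:
id | kind     | fee  
---+----------+------
1  | refund   | NULL 
2  | interest | NULL 
3  | payment  | 2.37 
4  | refund   | 22.33
5  | transfer | NULL 
6  | payment  | NULL 
8  | interest | NULL 
9  | payment  | NULL 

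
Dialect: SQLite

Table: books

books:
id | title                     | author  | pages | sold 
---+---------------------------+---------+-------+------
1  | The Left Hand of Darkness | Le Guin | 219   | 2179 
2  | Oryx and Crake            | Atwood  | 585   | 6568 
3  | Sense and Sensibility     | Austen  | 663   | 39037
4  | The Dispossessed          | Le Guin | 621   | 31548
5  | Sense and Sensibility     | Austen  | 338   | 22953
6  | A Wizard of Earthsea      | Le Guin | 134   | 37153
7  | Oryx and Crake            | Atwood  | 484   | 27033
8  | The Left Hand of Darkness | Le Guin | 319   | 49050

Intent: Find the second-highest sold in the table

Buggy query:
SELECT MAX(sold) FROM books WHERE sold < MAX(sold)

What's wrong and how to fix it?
Bug: MAX(sold) on the right of the comparison is an aggregate-in-WHERE error

Fix: Put the inner MAX in a scalar subquery

Corrected query:
SELECT MAX(sold) FROM books WHERE sold < (SELECT MAX(sold) FROM books)

Result:
MAX(sold)
---------
39037    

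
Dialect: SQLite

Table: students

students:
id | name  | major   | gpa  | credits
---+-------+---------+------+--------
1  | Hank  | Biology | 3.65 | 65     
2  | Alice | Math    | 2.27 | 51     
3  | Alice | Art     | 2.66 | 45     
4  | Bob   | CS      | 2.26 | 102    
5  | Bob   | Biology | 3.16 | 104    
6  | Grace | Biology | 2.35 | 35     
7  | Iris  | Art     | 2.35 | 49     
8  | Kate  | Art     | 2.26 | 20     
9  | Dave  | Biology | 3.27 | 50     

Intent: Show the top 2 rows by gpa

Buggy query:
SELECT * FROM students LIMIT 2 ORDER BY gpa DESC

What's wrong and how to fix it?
Bug: LIMIT must come after ORDER BY

Fix: Swap the clauses: ORDER BY first, then LIMIT

Corrected query:
SELECT * FROM students ORDER BY gpa DESC LIMIT 2

Result:
id | name | major   | gpa  | credits
---+------+---------+------+--------
1  | Hank | Biology | 3.65 | 65     
9  | Dave | Biology | 3.27 | 50     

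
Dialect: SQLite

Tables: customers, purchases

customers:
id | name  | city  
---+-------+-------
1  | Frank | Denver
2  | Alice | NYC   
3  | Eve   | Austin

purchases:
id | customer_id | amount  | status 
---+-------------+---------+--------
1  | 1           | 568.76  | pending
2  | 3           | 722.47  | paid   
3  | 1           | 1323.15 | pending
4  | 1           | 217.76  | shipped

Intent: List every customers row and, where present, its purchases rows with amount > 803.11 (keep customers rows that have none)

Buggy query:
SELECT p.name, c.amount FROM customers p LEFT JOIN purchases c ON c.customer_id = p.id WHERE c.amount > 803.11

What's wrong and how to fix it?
Bug: Filtering c.amount in WHERE discards the NULL rows produced by LEFT JOIN, turning it into an inner join

Fix: Move the right-table condition into the ON clause so unmatched parents are kept

Corrected query:
SELECT p.name, c.amount FROM customers p LEFT JOIN purchases c ON c.customer_id = p.id AND c.amount > 803.11

Result:
name  | amount 
------+--------
Frank | 1323.15
Alice | NULL   
Eve   | NULL   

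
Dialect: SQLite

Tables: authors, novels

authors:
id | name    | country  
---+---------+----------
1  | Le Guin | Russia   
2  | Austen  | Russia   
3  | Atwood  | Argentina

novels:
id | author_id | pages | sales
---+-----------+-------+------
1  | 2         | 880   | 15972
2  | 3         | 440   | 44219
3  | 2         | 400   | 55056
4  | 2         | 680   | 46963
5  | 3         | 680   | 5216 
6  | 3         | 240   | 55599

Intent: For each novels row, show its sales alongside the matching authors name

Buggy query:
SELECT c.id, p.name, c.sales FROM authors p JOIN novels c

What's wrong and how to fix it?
Bug: Missing join condition: each novels row is matched to all authors rows instead of just its own

Fix: Specify the join condition linking the foreign key to the parent id

Corrected query:
SELECT c.id, p.name, c.sales FROM authors p JOIN novels c ON c.author_id = p.id

Result:
id | name   | sales
---+--------+------
1  | Austen | 15972
2  | Atwood | 44219
3  | Austen | 55056
4  | Austen | 46963
5  | Atwood | 5216 
6  | Atwood | 55599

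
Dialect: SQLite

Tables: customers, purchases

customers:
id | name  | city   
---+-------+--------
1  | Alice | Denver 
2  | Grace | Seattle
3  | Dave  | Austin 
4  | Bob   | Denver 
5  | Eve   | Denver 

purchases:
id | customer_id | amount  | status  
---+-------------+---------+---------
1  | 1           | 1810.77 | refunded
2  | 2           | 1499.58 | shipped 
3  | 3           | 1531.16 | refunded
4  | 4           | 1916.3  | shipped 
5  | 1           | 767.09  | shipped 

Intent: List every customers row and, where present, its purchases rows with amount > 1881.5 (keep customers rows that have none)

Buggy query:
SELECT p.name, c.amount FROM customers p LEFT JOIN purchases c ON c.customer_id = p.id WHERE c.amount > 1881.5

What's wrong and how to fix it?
Bug: Filtering c.amount in WHERE discards the NULL rows produced by LEFT JOIN, turning it into an inner join

Fix: Move the right-table condition into the ON clause so unmatched parents are kept

Corrected query:
SELECT p.name, c.amount FROM customers p LEFT JOIN purchases c ON c.customer_id = p.id AND c.amount > 1881.5

Result:
name  | amount
------+-------
Alice | NULL  
Grace | NULL  
Dave  | NULL  
Bob   | 1916.3
Eve   | NULL  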